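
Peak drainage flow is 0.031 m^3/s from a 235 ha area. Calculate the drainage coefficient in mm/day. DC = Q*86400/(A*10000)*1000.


DC = Q * 86400 / (A * 10000) * 1000
DC = 0.031 * 86400 / (235 * 10000) * 1000
DC = 2678400.0000 / 2350000

1.1397 mm/day


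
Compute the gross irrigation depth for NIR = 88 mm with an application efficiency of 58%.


Ea = 58% = 0.58
GID = NIR / Ea = 88 / 0.58 = 151.7241 mm

151.7241 mm


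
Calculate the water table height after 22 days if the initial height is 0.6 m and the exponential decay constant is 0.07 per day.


m = m0 * exp(-k*t)
m = 0.6 * exp(-0.07 * 22)
m = 0.6 * exp(-1.5400)

0.1286 m


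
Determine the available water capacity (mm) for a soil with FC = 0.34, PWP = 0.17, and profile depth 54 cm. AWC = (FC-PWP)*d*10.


AWC = (FC - PWP) * d * 10
AWC = (0.34 - 0.17) * 54 * 10
AWC = 0.1700 * 54 * 10

91.8000 mm


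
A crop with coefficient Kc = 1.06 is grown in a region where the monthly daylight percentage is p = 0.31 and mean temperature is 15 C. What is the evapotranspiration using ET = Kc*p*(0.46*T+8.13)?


ET = Kc * p * (0.46*T + 8.13)
ET = 1.06 * 0.31 * (0.46*15 + 8.13)
ET = 1.06 * 0.31 * 15.0300

4.9389 mm/day


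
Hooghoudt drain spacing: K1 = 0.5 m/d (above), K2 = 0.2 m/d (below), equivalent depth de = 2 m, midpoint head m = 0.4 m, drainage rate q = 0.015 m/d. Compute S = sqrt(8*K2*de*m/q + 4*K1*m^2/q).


S^2 = 8*K2*de*m/q + 4*K1*m^2/q
S^2 = 8*0.2*2*0.4/0.015 + 4*0.5*0.4^2/0.015
S = sqrt(106.6667)

10.3280 m


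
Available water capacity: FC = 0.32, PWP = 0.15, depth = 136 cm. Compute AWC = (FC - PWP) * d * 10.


AWC = (FC - PWP) * d * 10
AWC = (0.32 - 0.15) * 136 * 10
AWC = 0.1700 * 136 * 10

231.2000 mm


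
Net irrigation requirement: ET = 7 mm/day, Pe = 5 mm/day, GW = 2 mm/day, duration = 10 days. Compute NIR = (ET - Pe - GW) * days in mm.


Daily deficit = ET - Pe - GW = 7 - 5 - 2 = 0 mm/day
NIR = 0 * 10 = 0 mm

0 mm


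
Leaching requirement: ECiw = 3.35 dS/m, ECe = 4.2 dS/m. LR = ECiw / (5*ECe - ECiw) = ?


LR = ECiw / (5*ECe - ECiw)
LR = 3.35 / (5*4.2 - 3.35)
LR = 3.35 / 17.6500

0.1898


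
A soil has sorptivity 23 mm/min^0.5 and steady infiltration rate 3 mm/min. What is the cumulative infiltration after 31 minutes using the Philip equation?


F = S*sqrt(t) + A*t
F = 23*sqrt(31) + 3*31
F = 23*5.567764 + 93

221.0586 mm


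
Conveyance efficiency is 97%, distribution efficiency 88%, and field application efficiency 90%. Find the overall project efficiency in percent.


Ec = 0.97, Eb = 0.88, Ea = 0.9
E = 0.97 * 0.88 * 0.9 * 100 = 76.8240%

76.8240 %


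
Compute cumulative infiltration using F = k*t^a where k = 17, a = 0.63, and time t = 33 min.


F = k * t^a = 17 * 33^0.63
F = 17 * 9.050317

153.8554 mm


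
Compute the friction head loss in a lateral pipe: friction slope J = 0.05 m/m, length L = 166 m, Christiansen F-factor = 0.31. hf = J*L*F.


hf = J * L * F = 0.05 * 166 * 0.31 = 2.5730 m

2.5730 m


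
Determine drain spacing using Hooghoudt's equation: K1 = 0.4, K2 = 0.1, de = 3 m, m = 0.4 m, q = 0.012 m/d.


S^2 = 8*K2*de*m/q + 4*K1*m^2/q
S^2 = 8*0.1*3*0.4/0.012 + 4*0.4*0.4^2/0.012
S = sqrt(101.3333)

10.0664 m


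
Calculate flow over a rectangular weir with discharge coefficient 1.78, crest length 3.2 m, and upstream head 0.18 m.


Q = C * L * H^(3/2) = 1.78 * 3.2 * 0.18^1.5 = 1.78 * 3.2 * 0.076368

0.4350 m^3/s


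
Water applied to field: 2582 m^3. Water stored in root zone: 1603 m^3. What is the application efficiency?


Ea = V_root / V_field * 100 = 1603 / 2582 * 100 = 62.0837%

62.0837 %


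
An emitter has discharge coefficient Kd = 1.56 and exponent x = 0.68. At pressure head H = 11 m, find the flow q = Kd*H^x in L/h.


q = Kd * H^x = 1.56 * 11^0.68 = 1.56 * 5.106779

7.9666 L/h


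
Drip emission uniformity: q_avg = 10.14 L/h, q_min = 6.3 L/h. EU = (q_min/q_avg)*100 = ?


EU = (q_min/q_avg)*100 = (6.3/10.14)*100 = 62.1302%

62.1302 %


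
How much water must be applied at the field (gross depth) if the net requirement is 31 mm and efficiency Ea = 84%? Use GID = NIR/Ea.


Ea = 84% = 0.84
GID = NIR / Ea = 31 / 0.84 = 36.9048 mm

36.9048 mm


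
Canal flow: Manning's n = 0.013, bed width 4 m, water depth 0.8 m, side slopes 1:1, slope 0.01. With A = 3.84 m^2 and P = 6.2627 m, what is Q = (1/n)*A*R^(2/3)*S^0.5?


R = A/P = 3.84/6.2627 = 0.613154
Q = (1/0.013) * 3.84 * 0.613154^(2/3) * 0.01^0.5

21.3190 m^3/s


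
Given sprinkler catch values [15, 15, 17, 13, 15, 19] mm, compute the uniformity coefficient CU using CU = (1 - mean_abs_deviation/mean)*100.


mean = 15.666667 mm
MAD = 1.555556 mm
CU = (1 - 1.555556/15.666667)*100

90.0709 %


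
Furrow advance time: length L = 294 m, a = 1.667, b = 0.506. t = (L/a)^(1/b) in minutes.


t = (L/a)^(1/b)
t = (294/1.667)^(1/0.506)
t = 176.364727^(1/0.506)

27513.6922 min


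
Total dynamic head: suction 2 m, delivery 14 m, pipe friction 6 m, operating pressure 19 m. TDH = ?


TDH = Hs + Hd + hf + Hp = 2 + 14 + 6 + 19 = 41

41 m


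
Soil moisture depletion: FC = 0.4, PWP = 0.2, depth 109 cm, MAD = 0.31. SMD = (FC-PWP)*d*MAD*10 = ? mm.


SMD = (FC - PWP) * d * MAD * 10
SMD = (0.4 - 0.2) * 109 * 0.31 * 10
SMD = 0.2000 * 109 * 0.31 * 10

67.5800 mm


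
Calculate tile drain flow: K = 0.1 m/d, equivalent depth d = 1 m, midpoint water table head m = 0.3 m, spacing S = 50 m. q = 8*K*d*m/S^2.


q = 8*K*d*m/S^2
q = 8*0.1*1*0.3/50^2
q = 0.2400 / 2500

9.6000e-05 m/d


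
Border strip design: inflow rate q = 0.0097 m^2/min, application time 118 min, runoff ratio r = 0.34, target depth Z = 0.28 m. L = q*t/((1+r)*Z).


L = q*t/((1+r)*Z)
L = 0.0097*118/((1+0.34)*0.28)
L = 1.1446/0.3752

3.0506 m


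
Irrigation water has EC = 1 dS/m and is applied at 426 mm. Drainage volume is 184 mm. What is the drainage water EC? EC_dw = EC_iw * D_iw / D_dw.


EC_dw = EC_iw * D_iw / D_dw
EC_dw = 1 * 426 / 184
EC_dw = 426 / 184

2.3152 dS/m


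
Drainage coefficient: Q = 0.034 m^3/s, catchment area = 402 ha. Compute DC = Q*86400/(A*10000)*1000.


DC = Q * 86400 / (A * 10000) * 1000
DC = 0.034 * 86400 / (402 * 10000) * 1000
DC = 2937600.0000 / 4020000

0.7307 mm/day


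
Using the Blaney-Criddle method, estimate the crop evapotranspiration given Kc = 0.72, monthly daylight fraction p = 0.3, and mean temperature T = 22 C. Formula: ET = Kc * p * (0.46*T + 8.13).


ET = Kc * p * (0.46*T + 8.13)
ET = 0.72 * 0.3 * (0.46*22 + 8.13)
ET = 0.72 * 0.3 * 18.2500

3.9420 mm/day


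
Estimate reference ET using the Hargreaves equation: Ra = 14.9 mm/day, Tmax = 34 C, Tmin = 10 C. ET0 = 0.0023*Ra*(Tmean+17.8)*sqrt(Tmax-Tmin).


Tmean = (Tmax + Tmin)/2 = (34 + 10)/2 = 22.0
ET0 = 0.0023 * 14.9 * (22.0 + 17.8) * sqrt(34 - 10)
ET0 = 0.0023 * 14.9 * 39.8 * 4.898979

6.6819 mm/day


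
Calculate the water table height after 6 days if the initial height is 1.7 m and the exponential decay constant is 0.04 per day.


m = m0 * exp(-k*t)
m = 1.7 * exp(-0.04 * 6)
m = 1.7 * exp(-0.2400)

1.3373 m


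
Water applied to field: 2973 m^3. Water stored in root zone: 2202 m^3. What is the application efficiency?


Ea = V_root / V_field * 100 = 2202 / 2973 * 100 = 74.0666%

74.0666 %


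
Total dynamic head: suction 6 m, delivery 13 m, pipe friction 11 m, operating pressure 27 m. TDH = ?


TDH = Hs + Hd + hf + Hp = 6 + 13 + 11 + 27 = 57

57 m


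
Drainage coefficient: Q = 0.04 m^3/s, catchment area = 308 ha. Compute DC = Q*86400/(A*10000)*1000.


DC = Q * 86400 / (A * 10000) * 1000
DC = 0.04 * 86400 / (308 * 10000) * 1000
DC = 3456000.0000 / 3080000

1.1221 mm/day


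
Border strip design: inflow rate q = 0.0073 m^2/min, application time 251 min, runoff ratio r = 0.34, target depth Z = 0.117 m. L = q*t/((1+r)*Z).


L = q*t/((1+r)*Z)
L = 0.0073*251/((1+0.34)*0.117)
L = 1.8323/0.15678

11.6871 m


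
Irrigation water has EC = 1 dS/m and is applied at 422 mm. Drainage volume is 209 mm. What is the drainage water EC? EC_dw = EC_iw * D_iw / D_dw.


EC_dw = EC_iw * D_iw / D_dw
EC_dw = 1 * 422 / 209
EC_dw = 422 / 209

2.0191 dS/m


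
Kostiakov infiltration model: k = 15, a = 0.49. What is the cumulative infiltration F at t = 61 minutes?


F = k * t^a = 15 * 61^0.49
F = 15 * 7.495690

112.4353 mm


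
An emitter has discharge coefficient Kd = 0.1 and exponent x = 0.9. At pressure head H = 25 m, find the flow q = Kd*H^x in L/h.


q = Kd * H^x = 0.1 * 25^0.9 = 0.1 * 18.119492

1.8119 L/h


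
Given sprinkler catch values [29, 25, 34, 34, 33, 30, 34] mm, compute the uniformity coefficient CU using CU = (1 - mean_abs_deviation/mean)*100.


mean = 31.285714 mm
MAD = 2.816327 mm
CU = (1 - 2.816327/31.285714)*100

90.9980 %


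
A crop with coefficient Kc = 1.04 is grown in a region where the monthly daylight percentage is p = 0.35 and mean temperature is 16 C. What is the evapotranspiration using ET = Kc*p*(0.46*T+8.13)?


ET = Kc * p * (0.46*T + 8.13)
ET = 1.04 * 0.35 * (0.46*16 + 8.13)
ET = 1.04 * 0.35 * 15.4900

5.6384 mm/day


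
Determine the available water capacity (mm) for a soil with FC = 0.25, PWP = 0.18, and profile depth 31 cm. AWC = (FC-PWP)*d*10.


AWC = (FC - PWP) * d * 10
AWC = (0.25 - 0.18) * 31 * 10
AWC = 0.0700 * 31 * 10

21.7000 mm


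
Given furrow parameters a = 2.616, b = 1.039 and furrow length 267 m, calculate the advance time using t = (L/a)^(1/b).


t = (L/a)^(1/b)
t = (267/2.616)^(1/1.039)
t = 102.064220^(1/1.039)

85.7962 min


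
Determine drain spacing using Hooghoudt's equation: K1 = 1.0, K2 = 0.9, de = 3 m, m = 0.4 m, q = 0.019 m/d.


S^2 = 8*K2*de*m/q + 4*K1*m^2/q
S^2 = 8*0.9*3*0.4/0.019 + 4*1.0*0.4^2/0.019
S = sqrt(488.4211)

22.1003 m


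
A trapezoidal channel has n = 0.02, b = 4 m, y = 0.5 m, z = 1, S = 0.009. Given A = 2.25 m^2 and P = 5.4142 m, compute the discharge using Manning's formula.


R = A/P = 2.25/5.4142 = 0.415574
Q = (1/0.02) * 2.25 * 0.415574^(2/3) * 0.009^0.5

5.9435 m^3/s


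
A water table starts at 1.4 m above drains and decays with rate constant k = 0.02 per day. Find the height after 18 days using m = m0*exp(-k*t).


m = m0 * exp(-k*t)
m = 1.4 * exp(-0.02 * 18)
m = 1.4 * exp(-0.3600)

0.9767 m


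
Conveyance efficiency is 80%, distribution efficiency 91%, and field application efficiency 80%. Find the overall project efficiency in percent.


Ec = 0.8, Eb = 0.91, Ea = 0.8
E = 0.8 * 0.91 * 0.8 * 100 = 58.2400%

58.2400 %


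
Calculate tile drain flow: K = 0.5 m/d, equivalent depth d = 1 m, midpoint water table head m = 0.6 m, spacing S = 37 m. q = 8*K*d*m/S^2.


q = 8*K*d*m/S^2
q = 8*0.5*1*0.6/37^2
q = 2.4000 / 1369

0.0018 m/d


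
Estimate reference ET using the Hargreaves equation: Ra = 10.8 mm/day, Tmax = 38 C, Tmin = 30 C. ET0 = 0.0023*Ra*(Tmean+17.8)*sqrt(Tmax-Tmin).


Tmean = (Tmax + Tmin)/2 = (38 + 30)/2 = 34.0
ET0 = 0.0023 * 10.8 * (34.0 + 17.8) * sqrt(38 - 30)
ET0 = 0.0023 * 10.8 * 51.8 * 2.828427

3.6394 mm/day


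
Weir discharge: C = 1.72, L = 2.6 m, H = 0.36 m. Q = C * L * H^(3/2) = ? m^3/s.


Q = C * L * H^(3/2) = 1.72 * 2.6 * 0.36^1.5 = 1.72 * 2.6 * 0.216000

0.9660 m^3/s


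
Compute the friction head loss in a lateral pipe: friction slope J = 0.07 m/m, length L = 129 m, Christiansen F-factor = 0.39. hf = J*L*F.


hf = J * L * F = 0.07 * 129 * 0.39 = 3.5217 m

3.5217 m


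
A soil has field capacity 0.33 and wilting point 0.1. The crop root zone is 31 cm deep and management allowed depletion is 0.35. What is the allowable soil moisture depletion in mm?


SMD = (FC - PWP) * d * MAD * 10
SMD = (0.33 - 0.1) * 31 * 0.35 * 10
SMD = 0.2300 * 31 * 0.35 * 10

24.9550 mm


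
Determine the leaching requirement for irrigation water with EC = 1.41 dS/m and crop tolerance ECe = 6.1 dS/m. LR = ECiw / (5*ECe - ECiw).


LR = ECiw / (5*ECe - ECiw)
LR = 1.41 / (5*6.1 - 1.41)
LR = 1.41 / 29.0900

0.0485


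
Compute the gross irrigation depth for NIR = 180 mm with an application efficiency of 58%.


Ea = 58% = 0.58
GID = NIR / Ea = 180 / 0.58 = 310.3448 mm

310.3448 mm


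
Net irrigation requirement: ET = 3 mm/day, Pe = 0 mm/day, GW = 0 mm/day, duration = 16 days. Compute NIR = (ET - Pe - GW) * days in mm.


Daily deficit = ET - Pe - GW = 3 - 0 - 0 = 3 mm/day
NIR = 3 * 16 = 48 mm

48.0000 mm


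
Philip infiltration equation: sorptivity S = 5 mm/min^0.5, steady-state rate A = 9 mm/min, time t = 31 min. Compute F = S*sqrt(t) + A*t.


F = S*sqrt(t) + A*t
F = 5*sqrt(31) + 9*31
F = 5*5.567764 + 279

306.8388 mm


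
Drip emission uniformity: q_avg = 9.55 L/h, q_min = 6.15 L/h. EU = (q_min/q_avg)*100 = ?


EU = (q_min/q_avg)*100 = (6.15/9.55)*100 = 64.3979%

64.3979 %


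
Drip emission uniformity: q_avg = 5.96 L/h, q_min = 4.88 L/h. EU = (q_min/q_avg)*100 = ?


EU = (q_min/q_avg)*100 = (4.88/5.96)*100 = 81.8792%

81.8792 %


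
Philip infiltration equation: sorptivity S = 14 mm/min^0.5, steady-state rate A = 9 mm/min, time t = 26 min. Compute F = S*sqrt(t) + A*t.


F = S*sqrt(t) + A*t
F = 14*sqrt(26) + 9*26
F = 14*5.099020 + 234

305.3863 mm


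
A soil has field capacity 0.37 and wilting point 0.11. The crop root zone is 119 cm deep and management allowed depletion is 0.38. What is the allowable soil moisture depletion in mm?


SMD = (FC - PWP) * d * MAD * 10
SMD = (0.37 - 0.11) * 119 * 0.38 * 10
SMD = 0.2600 * 119 * 0.38 * 10

117.5720 mm


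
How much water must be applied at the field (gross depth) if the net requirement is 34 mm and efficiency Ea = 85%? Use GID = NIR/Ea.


Ea = 85% = 0.85
GID = NIR / Ea = 34 / 0.85 = 40.0000 mm

40.0000 mm


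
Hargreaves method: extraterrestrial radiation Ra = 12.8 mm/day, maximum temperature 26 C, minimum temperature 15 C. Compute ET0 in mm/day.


Tmean = (Tmax + Tmin)/2 = (26 + 15)/2 = 20.5
ET0 = 0.0023 * 12.8 * (20.5 + 17.8) * sqrt(26 - 15)
ET0 = 0.0023 * 12.8 * 38.3 * 3.316625

3.7397 mm/day


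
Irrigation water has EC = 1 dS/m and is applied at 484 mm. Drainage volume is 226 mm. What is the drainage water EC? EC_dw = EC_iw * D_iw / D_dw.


EC_dw = EC_iw * D_iw / D_dw
EC_dw = 1 * 484 / 226
EC_dw = 484 / 226

2.1416 dS/m


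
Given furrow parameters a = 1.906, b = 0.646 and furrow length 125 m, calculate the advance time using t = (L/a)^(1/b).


t = (L/a)^(1/b)
t = (125/1.906)^(1/0.646)
t = 65.582371^(1/0.646)

649.1782 min


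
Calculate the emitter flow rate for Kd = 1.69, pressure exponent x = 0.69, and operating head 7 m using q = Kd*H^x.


q = Kd * H^x = 1.69 * 7^0.69 = 1.69 * 3.829285

6.4715 L/h


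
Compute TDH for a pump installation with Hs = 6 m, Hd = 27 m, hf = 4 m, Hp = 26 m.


TDH = Hs + Hd + hf + Hp = 6 + 27 + 4 + 26 = 63

63 m


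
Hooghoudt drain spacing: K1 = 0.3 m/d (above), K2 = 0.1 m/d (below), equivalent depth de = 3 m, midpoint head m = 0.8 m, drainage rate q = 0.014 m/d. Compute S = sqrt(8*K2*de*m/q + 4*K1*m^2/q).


S^2 = 8*K2*de*m/q + 4*K1*m^2/q
S^2 = 8*0.1*3*0.8/0.014 + 4*0.3*0.8^2/0.014
S = sqrt(192.0000)

13.8564 m


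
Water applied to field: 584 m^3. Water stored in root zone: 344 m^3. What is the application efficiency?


Ea = V_root / V_field * 100 = 344 / 584 * 100 = 58.9041%

58.9041 %


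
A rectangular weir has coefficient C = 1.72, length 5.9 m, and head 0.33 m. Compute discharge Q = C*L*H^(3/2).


Q = C * L * H^(3/2) = 1.72 * 5.9 * 0.33^1.5 = 1.72 * 5.9 * 0.189571

1.9238 m^3/s


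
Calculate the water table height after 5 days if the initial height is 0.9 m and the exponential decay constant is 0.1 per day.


m = m0 * exp(-k*t)
m = 0.9 * exp(-0.1 * 5)
m = 0.9 * exp(-0.5000)

0.5459 m


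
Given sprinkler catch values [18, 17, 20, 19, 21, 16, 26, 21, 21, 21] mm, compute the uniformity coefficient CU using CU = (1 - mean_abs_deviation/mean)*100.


mean = 20.000000 mm
MAD = 2.000000 mm
CU = (1 - 2.000000/20.000000)*100

90.0000 %


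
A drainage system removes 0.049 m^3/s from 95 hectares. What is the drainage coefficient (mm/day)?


DC = Q * 86400 / (A * 10000) * 1000
DC = 0.049 * 86400 / (95 * 10000) * 1000
DC = 4233600.0000 / 950000

4.4564 mm/day


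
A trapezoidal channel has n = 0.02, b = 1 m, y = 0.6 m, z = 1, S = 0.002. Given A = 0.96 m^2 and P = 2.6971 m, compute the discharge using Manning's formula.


R = A/P = 0.96/2.6971 = 0.355938
Q = (1/0.02) * 0.96 * 0.355938^(2/3) * 0.002^0.5

1.0781 m^3/s


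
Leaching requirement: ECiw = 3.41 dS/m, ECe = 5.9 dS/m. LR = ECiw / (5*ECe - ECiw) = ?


LR = ECiw / (5*ECe - ECiw)
LR = 3.41 / (5*5.9 - 3.41)
LR = 3.41 / 26.0900

0.1307


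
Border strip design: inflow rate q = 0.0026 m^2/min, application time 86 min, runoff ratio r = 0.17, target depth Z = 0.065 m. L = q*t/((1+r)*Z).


L = q*t/((1+r)*Z)
L = 0.0026*86/((1+0.17)*0.065)
L = 0.2236/0.07605

2.9402 m


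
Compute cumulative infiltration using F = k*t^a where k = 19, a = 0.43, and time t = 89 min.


F = k * t^a = 19 * 89^0.43
F = 19 * 6.890293

130.9156 mm


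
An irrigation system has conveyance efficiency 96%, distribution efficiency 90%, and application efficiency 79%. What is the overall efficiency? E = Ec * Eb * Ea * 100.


Ec = 0.96, Eb = 0.9, Ea = 0.79
E = 0.96 * 0.9 * 0.79 * 100 = 68.2560%

68.2560 %


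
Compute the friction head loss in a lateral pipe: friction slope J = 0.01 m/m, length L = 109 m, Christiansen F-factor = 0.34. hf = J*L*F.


hf = J * L * F = 0.01 * 109 * 0.34 = 0.3706 m

0.3706 m


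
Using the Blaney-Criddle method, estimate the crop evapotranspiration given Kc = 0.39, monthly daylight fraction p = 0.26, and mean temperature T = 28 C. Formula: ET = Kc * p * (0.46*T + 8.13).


ET = Kc * p * (0.46*T + 8.13)
ET = 0.39 * 0.26 * (0.46*28 + 8.13)
ET = 0.39 * 0.26 * 21.0100

2.1304 mm/day


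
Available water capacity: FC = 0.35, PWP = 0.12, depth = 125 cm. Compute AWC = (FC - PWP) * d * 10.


AWC = (FC - PWP) * d * 10
AWC = (0.35 - 0.12) * 125 * 10
AWC = 0.2300 * 125 * 10

287.5000 mm


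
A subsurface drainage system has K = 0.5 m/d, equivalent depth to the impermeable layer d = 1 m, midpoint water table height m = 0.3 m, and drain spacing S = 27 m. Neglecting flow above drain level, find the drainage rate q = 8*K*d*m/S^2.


q = 8*K*d*m/S^2
q = 8*0.5*1*0.3/27^2
q = 1.2000 / 729

0.0016 m/d


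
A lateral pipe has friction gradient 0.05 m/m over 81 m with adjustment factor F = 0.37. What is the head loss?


hf = J * L * F = 0.05 * 81 * 0.37 = 1.4985 m

1.4985 m


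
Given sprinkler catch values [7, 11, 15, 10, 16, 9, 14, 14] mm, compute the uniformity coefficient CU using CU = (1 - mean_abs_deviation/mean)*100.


mean = 12.000000 mm
MAD = 2.750000 mm
CU = (1 - 2.750000/12.000000)*100

77.0833 %


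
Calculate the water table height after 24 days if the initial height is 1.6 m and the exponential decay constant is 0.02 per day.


m = m0 * exp(-k*t)
m = 1.6 * exp(-0.02 * 24)
m = 1.6 * exp(-0.4800)

0.9901 m


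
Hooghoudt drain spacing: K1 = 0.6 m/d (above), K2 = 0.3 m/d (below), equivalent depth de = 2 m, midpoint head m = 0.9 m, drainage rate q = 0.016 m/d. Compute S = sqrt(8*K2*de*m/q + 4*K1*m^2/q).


S^2 = 8*K2*de*m/q + 4*K1*m^2/q
S^2 = 8*0.3*2*0.9/0.016 + 4*0.6*0.9^2/0.016
S = sqrt(391.5000)

19.7864 m


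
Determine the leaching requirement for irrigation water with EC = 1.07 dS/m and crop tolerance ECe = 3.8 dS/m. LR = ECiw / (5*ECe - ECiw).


LR = ECiw / (5*ECe - ECiw)
LR = 1.07 / (5*3.8 - 1.07)
LR = 1.07 / 17.9300

0.0597


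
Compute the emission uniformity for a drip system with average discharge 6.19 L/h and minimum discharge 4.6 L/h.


EU = (q_min/q_avg)*100 = (4.6/6.19)*100 = 74.3134%

74.3134 %


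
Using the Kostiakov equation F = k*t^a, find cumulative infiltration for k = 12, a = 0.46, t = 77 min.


F = k * t^a = 12 * 77^0.46
F = 12 * 7.375403

88.5048 mm


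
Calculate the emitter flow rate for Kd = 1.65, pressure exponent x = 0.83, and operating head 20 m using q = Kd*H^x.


q = Kd * H^x = 1.65 * 20^0.83 = 1.65 * 12.018628

19.8307 L/h


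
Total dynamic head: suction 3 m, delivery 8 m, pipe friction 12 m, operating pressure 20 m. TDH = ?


TDH = Hs + Hd + hf + Hp = 3 + 8 + 12 + 20 = 43

43 m


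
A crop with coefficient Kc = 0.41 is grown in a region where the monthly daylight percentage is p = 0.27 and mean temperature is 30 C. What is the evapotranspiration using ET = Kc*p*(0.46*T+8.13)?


ET = Kc * p * (0.46*T + 8.13)
ET = 0.41 * 0.27 * (0.46*30 + 8.13)
ET = 0.41 * 0.27 * 21.9300

2.4277 mm/day


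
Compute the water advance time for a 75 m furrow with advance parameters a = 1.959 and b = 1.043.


t = (L/a)^(1/b)
t = (75/1.959)^(1/1.043)
t = 38.284839^(1/1.043)

32.9430 min


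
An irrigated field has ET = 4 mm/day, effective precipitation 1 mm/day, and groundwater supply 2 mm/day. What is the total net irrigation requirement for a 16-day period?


Daily deficit = ET - Pe - GW = 4 - 1 - 2 = 1 mm/day
NIR = 1 * 16 = 16 mm

16.0000 mm


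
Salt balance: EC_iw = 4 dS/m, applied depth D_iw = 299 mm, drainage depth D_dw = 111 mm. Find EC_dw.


EC_dw = EC_iw * D_iw / D_dw
EC_dw = 4 * 299 / 111
EC_dw = 1196 / 111

10.7748 dS/m


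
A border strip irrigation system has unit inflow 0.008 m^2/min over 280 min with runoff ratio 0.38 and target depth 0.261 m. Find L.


L = q*t/((1+r)*Z)
L = 0.008*280/((1+0.38)*0.261)
L = 2.24/0.36018

6.2191 m


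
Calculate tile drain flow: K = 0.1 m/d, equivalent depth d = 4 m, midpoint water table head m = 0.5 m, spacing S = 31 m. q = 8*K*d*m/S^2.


q = 8*K*d*m/S^2
q = 8*0.1*4*0.5/31^2
q = 1.6000 / 961

0.0017 m/d


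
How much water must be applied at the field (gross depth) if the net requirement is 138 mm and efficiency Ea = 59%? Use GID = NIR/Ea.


Ea = 59% = 0.59
GID = NIR / Ea = 138 / 0.59 = 233.8983 mm

233.8983 mm


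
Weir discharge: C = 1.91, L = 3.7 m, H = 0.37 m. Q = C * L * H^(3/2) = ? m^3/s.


Q = C * L * H^(3/2) = 1.91 * 3.7 * 0.37^1.5 = 1.91 * 3.7 * 0.225062

1.5905 m^3/s


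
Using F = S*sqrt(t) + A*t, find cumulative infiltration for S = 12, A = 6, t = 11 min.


F = S*sqrt(t) + A*t
F = 12*sqrt(11) + 6*11
F = 12*3.316625 + 66

105.7995 mm


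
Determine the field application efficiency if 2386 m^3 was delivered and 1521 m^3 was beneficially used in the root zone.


Ea = V_root / V_field * 100 = 1521 / 2386 * 100 = 63.7469%

63.7469 %


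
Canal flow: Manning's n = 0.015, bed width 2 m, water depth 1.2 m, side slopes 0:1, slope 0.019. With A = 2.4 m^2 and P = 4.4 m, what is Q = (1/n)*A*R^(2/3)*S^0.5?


R = A/P = 2.4/4.4 = 0.545455
Q = (1/0.015) * 2.4 * 0.545455^(2/3) * 0.019^0.5

14.7232 m^3/s


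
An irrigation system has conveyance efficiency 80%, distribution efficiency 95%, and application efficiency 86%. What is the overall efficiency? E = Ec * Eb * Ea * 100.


Ec = 0.8, Eb = 0.95, Ea = 0.86
E = 0.8 * 0.95 * 0.86 * 100 = 65.3600%

65.3600 %


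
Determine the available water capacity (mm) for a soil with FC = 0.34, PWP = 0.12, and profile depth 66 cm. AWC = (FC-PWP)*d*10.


AWC = (FC - PWP) * d * 10
AWC = (0.34 - 0.12) * 66 * 10
AWC = 0.2200 * 66 * 10

145.2000 mm


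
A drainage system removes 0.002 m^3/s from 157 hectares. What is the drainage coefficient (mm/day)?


DC = Q * 86400 / (A * 10000) * 1000
DC = 0.002 * 86400 / (157 * 10000) * 1000
DC = 172800.0000 / 1570000

0.1101 mm/day


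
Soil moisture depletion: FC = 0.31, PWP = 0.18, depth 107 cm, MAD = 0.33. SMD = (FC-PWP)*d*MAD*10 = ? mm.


SMD = (FC - PWP) * d * MAD * 10
SMD = (0.31 - 0.18) * 107 * 0.33 * 10
SMD = 0.1300 * 107 * 0.33 * 10

45.9030 mm


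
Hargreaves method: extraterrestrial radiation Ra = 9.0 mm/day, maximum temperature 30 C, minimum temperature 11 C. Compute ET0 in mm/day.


Tmean = (Tmax + Tmin)/2 = (30 + 11)/2 = 20.5
ET0 = 0.0023 * 9.0 * (20.5 + 17.8) * sqrt(30 - 11)
ET0 = 0.0023 * 9.0 * 38.3 * 4.358899

3.4558 mm/day


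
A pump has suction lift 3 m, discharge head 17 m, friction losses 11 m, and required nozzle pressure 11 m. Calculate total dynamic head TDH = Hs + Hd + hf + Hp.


TDH = Hs + Hd + hf + Hp = 3 + 17 + 11 + 11 = 42

42 m


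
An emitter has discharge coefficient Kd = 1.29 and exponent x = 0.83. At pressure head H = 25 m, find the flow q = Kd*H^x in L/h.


q = Kd * H^x = 1.29 * 25^0.83 = 1.29 * 14.464060

18.6586 L/h


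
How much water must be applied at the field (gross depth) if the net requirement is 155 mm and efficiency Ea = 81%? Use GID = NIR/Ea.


Ea = 81% = 0.81
GID = NIR / Ea = 155 / 0.81 = 191.3580 mm

191.3580 mm


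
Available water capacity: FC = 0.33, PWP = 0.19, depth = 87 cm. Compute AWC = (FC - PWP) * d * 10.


AWC = (FC - PWP) * d * 10
AWC = (0.33 - 0.19) * 87 * 10
AWC = 0.1400 * 87 * 10

121.8000 mm


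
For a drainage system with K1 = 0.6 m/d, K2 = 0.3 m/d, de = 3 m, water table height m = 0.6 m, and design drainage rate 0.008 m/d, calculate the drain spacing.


S^2 = 8*K2*de*m/q + 4*K1*m^2/q
S^2 = 8*0.3*3*0.6/0.008 + 4*0.6*0.6^2/0.008
S = sqrt(648.0000)

25.4558 m


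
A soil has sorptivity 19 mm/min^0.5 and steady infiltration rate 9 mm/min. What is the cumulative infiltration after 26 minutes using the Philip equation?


F = S*sqrt(t) + A*t
F = 19*sqrt(26) + 9*26
F = 19*5.099020 + 234

330.8814 mm


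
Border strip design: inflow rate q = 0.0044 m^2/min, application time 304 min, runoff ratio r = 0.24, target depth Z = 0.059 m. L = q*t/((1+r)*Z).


L = q*t/((1+r)*Z)
L = 0.0044*304/((1+0.24)*0.059)
L = 1.3376/0.07316

18.2832 m


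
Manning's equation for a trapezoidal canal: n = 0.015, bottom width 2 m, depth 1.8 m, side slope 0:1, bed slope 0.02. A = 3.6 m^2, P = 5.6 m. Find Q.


R = A/P = 3.6/5.6 = 0.642857
Q = (1/0.015) * 3.6 * 0.642857^(2/3) * 0.02^0.5

25.2815 m^3/s


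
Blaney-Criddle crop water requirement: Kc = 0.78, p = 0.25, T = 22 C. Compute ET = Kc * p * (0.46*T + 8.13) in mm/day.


ET = Kc * p * (0.46*T + 8.13)
ET = 0.78 * 0.25 * (0.46*22 + 8.13)
ET = 0.78 * 0.25 * 18.2500

3.5588 mm/day


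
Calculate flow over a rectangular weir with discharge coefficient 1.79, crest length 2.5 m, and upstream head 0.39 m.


Q = C * L * H^(3/2) = 1.79 * 2.5 * 0.39^1.5 = 1.79 * 2.5 * 0.243555

1.0899 m^3/s


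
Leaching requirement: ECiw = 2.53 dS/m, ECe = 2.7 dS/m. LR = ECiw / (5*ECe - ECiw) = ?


LR = ECiw / (5*ECe - ECiw)
LR = 2.53 / (5*2.7 - 2.53)
LR = 2.53 / 10.9700

0.2306


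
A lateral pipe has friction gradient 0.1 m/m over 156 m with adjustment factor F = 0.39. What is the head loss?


hf = J * L * F = 0.1 * 156 * 0.39 = 6.0840 m

6.0840 m


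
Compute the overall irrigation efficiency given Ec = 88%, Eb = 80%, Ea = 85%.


Ec = 0.88, Eb = 0.8, Ea = 0.85
E = 0.88 * 0.8 * 0.85 * 100 = 59.8400%

59.8400 %


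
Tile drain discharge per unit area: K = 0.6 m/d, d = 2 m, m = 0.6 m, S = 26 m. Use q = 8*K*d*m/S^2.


q = 8*K*d*m/S^2
q = 8*0.6*2*0.6/26^2
q = 5.7600 / 676

0.0085 m/d


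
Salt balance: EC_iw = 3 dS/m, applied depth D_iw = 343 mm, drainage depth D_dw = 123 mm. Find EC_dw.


EC_dw = EC_iw * D_iw / D_dw
EC_dw = 3 * 343 / 123
EC_dw = 1029 / 123

8.3659 dS/m


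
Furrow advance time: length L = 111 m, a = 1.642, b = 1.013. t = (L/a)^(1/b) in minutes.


t = (L/a)^(1/b)
t = (111/1.642)^(1/1.013)
t = 67.600487^(1/1.013)

64.0421 min


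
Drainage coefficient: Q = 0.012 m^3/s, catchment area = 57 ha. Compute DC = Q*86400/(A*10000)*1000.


DC = Q * 86400 / (A * 10000) * 1000
DC = 0.012 * 86400 / (57 * 10000) * 1000
DC = 1036800.0000 / 570000

1.8189 mm/day


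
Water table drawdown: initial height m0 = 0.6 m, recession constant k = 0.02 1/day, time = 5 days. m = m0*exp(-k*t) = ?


m = m0 * exp(-k*t)
m = 0.6 * exp(-0.02 * 5)
m = 0.6 * exp(-0.1000)

0.5429 m


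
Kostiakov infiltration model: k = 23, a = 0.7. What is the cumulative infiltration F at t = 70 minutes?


F = k * t^a = 23 * 70^0.7
F = 23 * 19.569000

450.0870 mm


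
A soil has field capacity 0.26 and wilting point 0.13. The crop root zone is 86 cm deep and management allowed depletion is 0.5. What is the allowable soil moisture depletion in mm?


SMD = (FC - PWP) * d * MAD * 10
SMD = (0.26 - 0.13) * 86 * 0.5 * 10
SMD = 0.1300 * 86 * 0.5 * 10

55.9000 mm


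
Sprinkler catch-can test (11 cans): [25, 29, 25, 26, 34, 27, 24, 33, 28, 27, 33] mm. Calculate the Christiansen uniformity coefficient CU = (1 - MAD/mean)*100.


mean = 28.272727 mm
MAD = 2.892562 mm
CU = (1 - 2.892562/28.272727)*100

89.7691 %


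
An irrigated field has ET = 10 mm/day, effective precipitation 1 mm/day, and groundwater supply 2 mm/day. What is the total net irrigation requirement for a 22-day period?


Daily deficit = ET - Pe - GW = 10 - 1 - 2 = 7 mm/day
NIR = 7 * 22 = 154 mm

154.0000 mm


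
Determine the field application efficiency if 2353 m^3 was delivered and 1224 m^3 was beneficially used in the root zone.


Ea = V_root / V_field * 100 = 1224 / 2353 * 100 = 52.0187%

52.0187 %


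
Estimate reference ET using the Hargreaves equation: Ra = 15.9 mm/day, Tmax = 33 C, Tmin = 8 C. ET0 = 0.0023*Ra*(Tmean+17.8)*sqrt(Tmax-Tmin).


Tmean = (Tmax + Tmin)/2 = (33 + 8)/2 = 20.5
ET0 = 0.0023 * 15.9 * (20.5 + 17.8) * sqrt(33 - 8)
ET0 = 0.0023 * 15.9 * 38.3 * 5.000000

7.0032 mm/day


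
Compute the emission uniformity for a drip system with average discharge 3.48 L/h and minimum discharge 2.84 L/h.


EU = (q_min/q_avg)*100 = (2.84/3.48)*100 = 81.6092%

81.6092 %


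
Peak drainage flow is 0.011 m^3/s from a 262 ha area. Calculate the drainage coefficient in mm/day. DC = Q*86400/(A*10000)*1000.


DC = Q * 86400 / (A * 10000) * 1000
DC = 0.011 * 86400 / (262 * 10000) * 1000
DC = 950400.0000 / 2620000

0.3627 mm/day


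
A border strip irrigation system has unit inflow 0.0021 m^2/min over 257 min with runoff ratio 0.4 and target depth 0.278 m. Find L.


L = q*t/((1+r)*Z)
L = 0.0021*257/((1+0.4)*0.278)
L = 0.5397/0.3892

1.3867 m


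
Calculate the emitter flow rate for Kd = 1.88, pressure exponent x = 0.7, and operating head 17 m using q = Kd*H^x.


q = Kd * H^x = 1.88 * 17^0.7 = 1.88 * 7.266315

13.6607 L/h


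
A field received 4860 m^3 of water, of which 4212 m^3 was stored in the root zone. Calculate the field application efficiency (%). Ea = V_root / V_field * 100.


Ea = V_root / V_field * 100 = 4212 / 4860 * 100 = 86.6667%

86.6667 %


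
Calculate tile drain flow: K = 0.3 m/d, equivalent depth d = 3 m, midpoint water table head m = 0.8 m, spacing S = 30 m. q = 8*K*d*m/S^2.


q = 8*K*d*m/S^2
q = 8*0.3*3*0.8/30^2
q = 5.7600 / 900

0.0064 m/d


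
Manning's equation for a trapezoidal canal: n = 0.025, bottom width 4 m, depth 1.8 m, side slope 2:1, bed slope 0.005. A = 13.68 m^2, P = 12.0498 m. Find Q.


R = A/P = 13.68/12.0498 = 1.135289
Q = (1/0.025) * 13.68 * 1.135289^(2/3) * 0.005^0.5

42.1084 m^3/s


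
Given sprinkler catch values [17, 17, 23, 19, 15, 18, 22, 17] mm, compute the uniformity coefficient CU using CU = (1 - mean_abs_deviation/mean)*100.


mean = 18.500000 mm
MAD = 2.125000 mm
CU = (1 - 2.125000/18.500000)*100

88.5135 %


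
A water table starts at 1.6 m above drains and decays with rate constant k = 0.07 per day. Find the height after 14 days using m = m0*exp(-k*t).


m = m0 * exp(-k*t)
m = 1.6 * exp(-0.07 * 14)
m = 1.6 * exp(-0.9800)

0.6005 m


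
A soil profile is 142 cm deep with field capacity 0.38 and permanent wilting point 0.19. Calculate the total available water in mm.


AWC = (FC - PWP) * d * 10
AWC = (0.38 - 0.19) * 142 * 10
AWC = 0.1900 * 142 * 10

269.8000 mm


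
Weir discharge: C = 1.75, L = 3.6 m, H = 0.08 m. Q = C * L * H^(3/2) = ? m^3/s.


Q = C * L * H^(3/2) = 1.75 * 3.6 * 0.08^1.5 = 1.75 * 3.6 * 0.022627

0.1426 m^3/s


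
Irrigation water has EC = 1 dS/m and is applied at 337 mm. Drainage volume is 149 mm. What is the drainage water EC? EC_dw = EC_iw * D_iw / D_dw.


EC_dw = EC_iw * D_iw / D_dw
EC_dw = 1 * 337 / 149
EC_dw = 337 / 149

2.2617 dS/m


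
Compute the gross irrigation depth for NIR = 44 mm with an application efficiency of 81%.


Ea = 81% = 0.81
GID = NIR / Ea = 44 / 0.81 = 54.3210 mm

54.3210 mm


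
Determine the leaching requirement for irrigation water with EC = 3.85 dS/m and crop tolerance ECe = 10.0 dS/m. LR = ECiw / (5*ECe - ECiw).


LR = ECiw / (5*ECe - ECiw)
LR = 3.85 / (5*10.0 - 3.85)
LR = 3.85 / 46.1500

0.0834


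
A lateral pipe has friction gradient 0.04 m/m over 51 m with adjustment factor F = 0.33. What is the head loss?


hf = J * L * F = 0.04 * 51 * 0.33 = 0.6732 m

0.6732 m


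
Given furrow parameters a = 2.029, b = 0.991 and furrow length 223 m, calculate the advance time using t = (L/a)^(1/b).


t = (L/a)^(1/b)
t = (223/2.029)^(1/0.991)
t = 109.906358^(1/0.991)

114.6988 min


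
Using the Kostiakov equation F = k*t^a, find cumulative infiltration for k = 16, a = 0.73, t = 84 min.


F = k * t^a = 16 * 84^0.73
F = 16 * 25.393577

406.2972 mm


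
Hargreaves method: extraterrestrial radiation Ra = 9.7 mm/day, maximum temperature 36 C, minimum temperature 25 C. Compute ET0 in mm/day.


Tmean = (Tmax + Tmin)/2 = (36 + 25)/2 = 30.5
ET0 = 0.0023 * 9.7 * (30.5 + 17.8) * sqrt(36 - 25)
ET0 = 0.0023 * 9.7 * 48.3 * 3.316625

3.5739 mm/day


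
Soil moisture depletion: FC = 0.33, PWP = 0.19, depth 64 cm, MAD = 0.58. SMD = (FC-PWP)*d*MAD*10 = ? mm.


SMD = (FC - PWP) * d * MAD * 10
SMD = (0.33 - 0.19) * 64 * 0.58 * 10
SMD = 0.1400 * 64 * 0.58 * 10

51.9680 mm


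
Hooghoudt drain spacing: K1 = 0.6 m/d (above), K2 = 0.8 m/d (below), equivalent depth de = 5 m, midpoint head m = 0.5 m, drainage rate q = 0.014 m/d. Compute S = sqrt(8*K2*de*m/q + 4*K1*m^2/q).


S^2 = 8*K2*de*m/q + 4*K1*m^2/q
S^2 = 8*0.8*5*0.5/0.014 + 4*0.6*0.5^2/0.014
S = sqrt(1185.7143)

34.4342 m


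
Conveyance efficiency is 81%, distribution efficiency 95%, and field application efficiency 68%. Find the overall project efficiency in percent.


Ec = 0.81, Eb = 0.95, Ea = 0.68
E = 0.81 * 0.95 * 0.68 * 100 = 52.3260%

52.3260 %


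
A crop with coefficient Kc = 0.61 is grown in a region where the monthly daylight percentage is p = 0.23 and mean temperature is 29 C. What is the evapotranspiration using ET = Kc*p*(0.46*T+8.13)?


ET = Kc * p * (0.46*T + 8.13)
ET = 0.61 * 0.23 * (0.46*29 + 8.13)
ET = 0.61 * 0.23 * 21.4700

3.0122 mm/day


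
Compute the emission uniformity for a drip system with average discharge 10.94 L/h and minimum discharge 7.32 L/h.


EU = (q_min/q_avg)*100 = (7.32/10.94)*100 = 66.9104%

66.9104 %


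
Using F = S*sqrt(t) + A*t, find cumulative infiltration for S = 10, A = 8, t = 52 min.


F = S*sqrt(t) + A*t
F = 10*sqrt(52) + 8*52
F = 10*7.211103 + 416

488.1110 mm


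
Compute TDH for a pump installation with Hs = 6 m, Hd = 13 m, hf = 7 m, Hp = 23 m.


TDH = Hs + Hd + hf + Hp = 6 + 13 + 7 + 23 = 49

49 m


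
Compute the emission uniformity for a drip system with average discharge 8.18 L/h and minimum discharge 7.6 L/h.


EU = (q_min/q_avg)*100 = (7.6/8.18)*100 = 92.9095%

92.9095 %


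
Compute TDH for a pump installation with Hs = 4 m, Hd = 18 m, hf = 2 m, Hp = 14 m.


TDH = Hs + Hd + hf + Hp = 4 + 18 + 2 + 14 = 38

38 m


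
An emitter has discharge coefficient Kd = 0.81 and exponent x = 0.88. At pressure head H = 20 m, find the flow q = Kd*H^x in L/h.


q = Kd * H^x = 0.81 * 20^0.88 = 0.81 * 13.960674

11.3081 L/h


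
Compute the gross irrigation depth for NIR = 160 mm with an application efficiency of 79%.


Ea = 79% = 0.79
GID = NIR / Ea = 160 / 0.79 = 202.5316 mm

202.5316 mm


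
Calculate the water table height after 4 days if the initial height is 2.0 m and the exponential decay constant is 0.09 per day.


m = m0 * exp(-k*t)
m = 2.0 * exp(-0.09 * 4)
m = 2.0 * exp(-0.3600)

1.3954 m


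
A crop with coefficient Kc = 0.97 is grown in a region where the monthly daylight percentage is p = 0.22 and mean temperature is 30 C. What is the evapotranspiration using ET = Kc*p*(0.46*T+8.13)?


ET = Kc * p * (0.46*T + 8.13)
ET = 0.97 * 0.22 * (0.46*30 + 8.13)
ET = 0.97 * 0.22 * 21.9300

4.6799 mm/day


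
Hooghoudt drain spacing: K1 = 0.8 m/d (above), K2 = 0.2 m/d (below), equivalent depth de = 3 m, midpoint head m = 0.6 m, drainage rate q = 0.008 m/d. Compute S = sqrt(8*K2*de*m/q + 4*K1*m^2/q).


S^2 = 8*K2*de*m/q + 4*K1*m^2/q
S^2 = 8*0.2*3*0.6/0.008 + 4*0.8*0.6^2/0.008
S = sqrt(504.0000)

22.4499 m


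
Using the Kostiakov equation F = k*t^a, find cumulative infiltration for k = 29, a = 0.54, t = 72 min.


F = k * t^a = 29 * 72^0.54
F = 29 * 10.068379

291.9830 mm


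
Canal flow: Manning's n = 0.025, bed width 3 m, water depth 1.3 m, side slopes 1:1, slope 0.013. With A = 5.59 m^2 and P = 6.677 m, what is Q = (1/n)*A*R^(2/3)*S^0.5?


R = A/P = 5.59/6.677 = 0.837202
Q = (1/0.025) * 5.59 * 0.837202^(2/3) * 0.013^0.5

22.6463 m^3/s


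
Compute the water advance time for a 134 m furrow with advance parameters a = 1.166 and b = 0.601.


t = (L/a)^(1/b)
t = (134/1.166)^(1/0.601)
t = 114.922813^(1/0.601)

2680.9986 min


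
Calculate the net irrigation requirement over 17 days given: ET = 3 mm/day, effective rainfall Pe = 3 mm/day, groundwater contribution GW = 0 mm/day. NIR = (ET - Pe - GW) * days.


Daily deficit = ET - Pe - GW = 3 - 3 - 0 = 0 mm/day
NIR = 0 * 17 = 0 mm

0 mm


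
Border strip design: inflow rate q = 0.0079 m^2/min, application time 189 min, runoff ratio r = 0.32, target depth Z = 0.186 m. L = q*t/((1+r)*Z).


L = q*t/((1+r)*Z)
L = 0.0079*189/((1+0.32)*0.186)
L = 1.4931/0.24552

6.0814 m


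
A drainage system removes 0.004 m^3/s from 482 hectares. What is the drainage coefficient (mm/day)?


DC = Q * 86400 / (A * 10000) * 1000
DC = 0.004 * 86400 / (482 * 10000) * 1000
DC = 345600.0000 / 4820000

0.0717 mm/day


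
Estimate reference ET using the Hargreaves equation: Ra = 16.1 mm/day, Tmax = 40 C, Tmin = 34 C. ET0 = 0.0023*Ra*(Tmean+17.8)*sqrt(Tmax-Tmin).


Tmean = (Tmax + Tmin)/2 = (40 + 34)/2 = 37.0
ET0 = 0.0023 * 16.1 * (37.0 + 17.8) * sqrt(40 - 34)
ET0 = 0.0023 * 16.1 * 54.8 * 2.449490

4.9706 mm/day


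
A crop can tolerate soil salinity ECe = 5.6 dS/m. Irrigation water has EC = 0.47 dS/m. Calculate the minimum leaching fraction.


LR = ECiw / (5*ECe - ECiw)
LR = 0.47 / (5*5.6 - 0.47)
LR = 0.47 / 27.5300

0.0171


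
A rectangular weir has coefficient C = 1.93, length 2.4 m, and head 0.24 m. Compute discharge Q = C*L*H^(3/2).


Q = C * L * H^(3/2) = 1.93 * 2.4 * 0.24^1.5 = 1.93 * 2.4 * 0.117576

0.5446 m^3/s


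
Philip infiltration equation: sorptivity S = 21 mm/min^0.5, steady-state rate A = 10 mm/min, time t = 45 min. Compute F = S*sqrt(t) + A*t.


F = S*sqrt(t) + A*t
F = 21*sqrt(45) + 10*45
F = 21*6.708204 + 450

590.8723 mm


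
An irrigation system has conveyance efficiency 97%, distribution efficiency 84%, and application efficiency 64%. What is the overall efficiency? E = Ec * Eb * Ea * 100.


Ec = 0.97, Eb = 0.84, Ea = 0.64
E = 0.97 * 0.84 * 0.64 * 100 = 52.1472%

52.1472 %


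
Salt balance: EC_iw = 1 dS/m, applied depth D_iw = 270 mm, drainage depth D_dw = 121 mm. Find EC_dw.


EC_dw = EC_iw * D_iw / D_dw
EC_dw = 1 * 270 / 121
EC_dw = 270 / 121

2.2314 dS/m


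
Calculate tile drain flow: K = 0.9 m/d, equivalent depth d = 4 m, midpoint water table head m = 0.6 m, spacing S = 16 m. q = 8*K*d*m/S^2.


q = 8*K*d*m/S^2
q = 8*0.9*4*0.6/16^2
q = 17.2800 / 256

0.0675 m/d


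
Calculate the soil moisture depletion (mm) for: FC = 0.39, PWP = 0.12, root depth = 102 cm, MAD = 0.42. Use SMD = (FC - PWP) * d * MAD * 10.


SMD = (FC - PWP) * d * MAD * 10
SMD = (0.39 - 0.12) * 102 * 0.42 * 10
SMD = 0.2700 * 102 * 0.42 * 10

115.6680 mm
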